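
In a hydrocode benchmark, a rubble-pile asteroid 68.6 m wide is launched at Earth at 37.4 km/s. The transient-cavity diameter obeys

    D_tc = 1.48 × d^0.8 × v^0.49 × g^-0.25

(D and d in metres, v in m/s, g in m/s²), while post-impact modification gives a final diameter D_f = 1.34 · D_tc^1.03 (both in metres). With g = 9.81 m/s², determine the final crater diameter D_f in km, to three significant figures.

v = 37400 m/s.
d^0.8 = 68.6^0.8 = 29.45
v^0.49 = 37400^0.49 = 174.1
g^-0.25 = 9.81^-0.25 = 0.5650
D_tc = 1.48 × 29.45 × 174.1 × 0.5650 = 4287 m
D_f = 1.34 × (4287)^1.03 = 7383 m
     = 7.383 km

D_f ≈ 7.38 km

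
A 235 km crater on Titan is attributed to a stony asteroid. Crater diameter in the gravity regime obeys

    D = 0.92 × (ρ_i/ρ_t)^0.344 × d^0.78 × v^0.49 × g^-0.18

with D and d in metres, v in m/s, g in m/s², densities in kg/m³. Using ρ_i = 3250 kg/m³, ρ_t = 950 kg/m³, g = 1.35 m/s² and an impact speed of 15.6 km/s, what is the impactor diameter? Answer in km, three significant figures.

d ≈ 12.4 km

Rearranging for d: d = [D / (0.92 · (3250/950)^0.344 · 15600^0.49 · 1.35^-0.18)]^(1/0.78).
D = 235000 m.
(3250/950)^0.344 = 1.527
15600^0.49 = 113.4
1.35^-0.18 = 0.9474
Denominator = 0.92 × 1.527 × 113.4 × 0.9474 = 150.9
D / 150.9 = 235000 / 150.9 = 1557
d = 1557^(1/0.78) = 1557^1.2821 = 12383 m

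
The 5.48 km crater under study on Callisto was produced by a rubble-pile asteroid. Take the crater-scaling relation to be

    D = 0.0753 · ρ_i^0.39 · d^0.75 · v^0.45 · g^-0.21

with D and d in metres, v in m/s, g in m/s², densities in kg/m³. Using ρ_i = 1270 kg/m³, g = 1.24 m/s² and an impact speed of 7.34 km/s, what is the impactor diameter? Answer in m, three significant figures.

d ≈ 376 m

Rearranging for d: d = [D / (0.0753 · 1270^0.39 · 7340^0.45 · 1.24^-0.21)]^(1/0.75).
D = 5480 m.
1270^0.39 = 16.24
7340^0.45 = 54.90
1.24^-0.21 = 0.9558
Denominator = 0.0753 × 16.24 × 54.90 × 0.9558 = 64.17
D / 64.17 = 5480 / 64.17 = 85.40
d = 85.40^(1/0.75) = 85.40^1.3333 = 376.0 m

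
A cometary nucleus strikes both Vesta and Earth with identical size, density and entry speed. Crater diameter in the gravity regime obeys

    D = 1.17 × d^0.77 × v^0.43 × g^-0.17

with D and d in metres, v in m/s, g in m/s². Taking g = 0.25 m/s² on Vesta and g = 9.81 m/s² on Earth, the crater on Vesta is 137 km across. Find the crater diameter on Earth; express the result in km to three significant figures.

All impactor-dependent factors cancel in the ratio, leaving D_Earth/D_Vesta = (g_Earth/g_Vesta)^-0.17.
(9.81/0.25)^-0.17 = 39.24^-0.17 = 0.5359
D_Earth = 0.5359 × 137 km = 73.4 km

D ≈ 73.4 km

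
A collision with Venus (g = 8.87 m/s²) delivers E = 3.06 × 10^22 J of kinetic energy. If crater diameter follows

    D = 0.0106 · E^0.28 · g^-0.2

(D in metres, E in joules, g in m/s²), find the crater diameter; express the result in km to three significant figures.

D ≈ 13.5 km

E^0.28 = (3.06 × 10^22)^0.28 = 1.977 × 10^6
g^-0.2 = 8.87^-0.2 = 0.6463
D = 0.0106 × 1.977 × 10^6 × 0.6463 = 13544 m
   = 13.54 km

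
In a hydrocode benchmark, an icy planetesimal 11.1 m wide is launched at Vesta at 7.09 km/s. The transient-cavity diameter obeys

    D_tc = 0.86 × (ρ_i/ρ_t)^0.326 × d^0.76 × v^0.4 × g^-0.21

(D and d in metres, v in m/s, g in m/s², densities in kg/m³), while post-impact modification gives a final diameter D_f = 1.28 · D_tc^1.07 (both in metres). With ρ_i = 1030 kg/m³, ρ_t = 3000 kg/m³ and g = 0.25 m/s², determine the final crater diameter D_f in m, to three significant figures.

v = 7090 m/s.
(ρ_i/ρ_t)^0.326 = (1030/3000)^0.326 = 0.7057
d^0.76 = 11.1^0.76 = 6.229
v^0.4 = 7090^0.4 = 34.69
g^-0.21 = 0.25^-0.21 = 1.338
D_tc = 0.86 × 0.7057 × 6.229 × 34.69 × 1.338 = 175.5 m
D_f = 1.28 × (175.5)^1.07 = 322.5 m

D_f ≈ 323 m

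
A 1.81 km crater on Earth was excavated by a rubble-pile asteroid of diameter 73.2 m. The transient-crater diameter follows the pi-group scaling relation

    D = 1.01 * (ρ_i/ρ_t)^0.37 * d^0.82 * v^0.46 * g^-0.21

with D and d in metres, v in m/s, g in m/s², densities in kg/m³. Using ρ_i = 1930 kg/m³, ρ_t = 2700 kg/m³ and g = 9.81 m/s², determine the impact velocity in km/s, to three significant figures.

Rearranging for v: v = [D / (1.01 · (1930/2700)^0.37 · 73.2^0.82 · 9.81^-0.21)]^(1/0.46).
D = 1810 m.
(1930/2700)^0.37 = 0.8832
73.2^0.82 = 33.80
9.81^-0.21 = 0.6191
Denominator = 1.01 × 0.8832 × 33.80 × 0.6191 = 18.67
D / 18.67 = 1810 / 18.67 = 96.95
v = 96.95^(1/0.46) = 96.95^2.1739 = 20824 m/s

v ≈ 20.8 km/s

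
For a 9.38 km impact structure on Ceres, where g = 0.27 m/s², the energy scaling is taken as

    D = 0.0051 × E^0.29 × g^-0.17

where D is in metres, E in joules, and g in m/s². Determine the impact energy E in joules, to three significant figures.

Rearranging: E = [D / (0.0051 · g^-0.17)]^(1/0.29).
D = 9380 m.
g^-0.17 = 0.27^-0.17 = 1.249
D / (0.0051 × 1.249) = 9380 / (6.370 × 10^-3) = 1.473 × 10^6
E = (1.473 × 10^6)^3.4483 = 1.861 × 10^21 J

E ≈ 1.86 × 10^21 J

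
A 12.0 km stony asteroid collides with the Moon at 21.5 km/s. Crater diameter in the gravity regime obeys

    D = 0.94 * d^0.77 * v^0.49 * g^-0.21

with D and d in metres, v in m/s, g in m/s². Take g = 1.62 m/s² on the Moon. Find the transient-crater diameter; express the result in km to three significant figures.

D ≈ 156 km

In SI units: d = 12000 m, v = 21500 m/s.
d^0.77 = 12000^0.77 = 1383
v^0.49 = 21500^0.49 = 132.7
g^-0.21 = 1.62^-0.21 = 0.9037
D = 0.94 × 1383 × 132.7 × 0.9037 = 1.559 × 10^5 m
   = 155.9 km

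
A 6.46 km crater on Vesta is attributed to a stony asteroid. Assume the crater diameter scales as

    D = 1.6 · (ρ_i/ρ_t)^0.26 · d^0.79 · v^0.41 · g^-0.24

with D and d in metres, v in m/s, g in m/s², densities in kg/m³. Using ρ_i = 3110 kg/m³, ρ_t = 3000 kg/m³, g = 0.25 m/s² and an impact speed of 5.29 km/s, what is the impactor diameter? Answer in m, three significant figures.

Rearranging for d: d = [D / (1.6 · (3110/3000)^0.26 · 5290^0.41 · 0.25^-0.24)]^(1/0.79).
D = 6460 m.
(3110/3000)^0.26 = 1.009
5290^0.41 = 33.62
0.25^-0.24 = 1.395
Denominator = 1.6 × 1.009 × 33.62 × 1.395 = 75.72
D / 75.72 = 6460 / 75.72 = 85.31
d = 85.31^(1/0.79) = 85.31^1.2658 = 278.1 m

d ≈ 278 m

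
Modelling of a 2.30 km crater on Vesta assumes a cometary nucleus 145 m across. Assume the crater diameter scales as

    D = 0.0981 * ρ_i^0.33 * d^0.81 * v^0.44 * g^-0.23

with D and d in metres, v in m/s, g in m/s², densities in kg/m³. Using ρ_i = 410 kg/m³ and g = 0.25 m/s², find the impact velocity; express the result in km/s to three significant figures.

Rearranging for v: v = [D / (0.0981 · 410^0.33 · 145^0.81 · 0.25^-0.23)]^(1/0.44).
D = 2300 m.
410^0.33 = 7.281
145^0.81 = 56.33
0.25^-0.23 = 1.376
Denominator = 0.0981 × 7.281 × 56.33 × 1.376 = 55.36
D / 55.36 = 2300 / 55.36 = 41.55
v = 41.55^(1/0.44) = 41.55^2.2727 = 4770 m/s

v ≈ 4.77 km/s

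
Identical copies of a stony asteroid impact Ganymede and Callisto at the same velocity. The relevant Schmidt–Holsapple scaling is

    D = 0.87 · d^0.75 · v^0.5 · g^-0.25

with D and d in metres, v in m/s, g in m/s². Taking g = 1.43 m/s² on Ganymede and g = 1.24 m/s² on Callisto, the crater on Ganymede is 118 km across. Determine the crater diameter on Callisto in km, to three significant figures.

All impactor-dependent factors cancel in the ratio, leaving D_Callisto/D_Ganymede = (g_Callisto/g_Ganymede)^-0.25.
(1.24/1.43)^-0.25 = 0.8671^-0.25 = 1.036
D_Callisto = 1.036 × 118 km = 122 km

D ≈ 122 km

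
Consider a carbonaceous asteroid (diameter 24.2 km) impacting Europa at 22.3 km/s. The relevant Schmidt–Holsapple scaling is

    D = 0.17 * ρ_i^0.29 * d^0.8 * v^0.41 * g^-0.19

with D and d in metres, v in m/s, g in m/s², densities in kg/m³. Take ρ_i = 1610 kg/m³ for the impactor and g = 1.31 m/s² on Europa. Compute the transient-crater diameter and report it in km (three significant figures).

In SI units: d = 24200 m, v = 22300 m/s.
ρ_i^0.29 = 1610^0.29 = 8.511
d^0.8 = 24200^0.8 = 3214
v^0.41 = 22300^0.41 = 60.65
g^-0.19 = 1.31^-0.19 = 0.9500
D = 0.17 × 8.511 × 3214 × 60.65 × 0.9500 = 2.679 × 10^5 m
   = 267.9 km

D ≈ 268 km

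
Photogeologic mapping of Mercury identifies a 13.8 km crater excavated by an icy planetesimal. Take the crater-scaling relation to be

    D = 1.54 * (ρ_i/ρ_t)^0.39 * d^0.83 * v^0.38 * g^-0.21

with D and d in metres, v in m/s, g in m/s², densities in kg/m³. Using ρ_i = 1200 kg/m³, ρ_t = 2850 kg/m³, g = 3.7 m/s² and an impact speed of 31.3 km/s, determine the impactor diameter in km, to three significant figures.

d ≈ 1.06 km

Rearranging for d: d = [D / (1.54 · (1200/2850)^0.39 · 31300^0.38 · 3.7^-0.21)]^(1/0.83).
D = 13800 m.
(1200/2850)^0.39 = 0.7137
31300^0.38 = 51.09
3.7^-0.21 = 0.7598
Denominator = 1.54 × 0.7137 × 51.09 × 0.7598 = 42.66
D / 42.66 = 13800 / 42.66 = 323.5
d = 323.5^(1/0.83) = 323.5^1.2048 = 1057 m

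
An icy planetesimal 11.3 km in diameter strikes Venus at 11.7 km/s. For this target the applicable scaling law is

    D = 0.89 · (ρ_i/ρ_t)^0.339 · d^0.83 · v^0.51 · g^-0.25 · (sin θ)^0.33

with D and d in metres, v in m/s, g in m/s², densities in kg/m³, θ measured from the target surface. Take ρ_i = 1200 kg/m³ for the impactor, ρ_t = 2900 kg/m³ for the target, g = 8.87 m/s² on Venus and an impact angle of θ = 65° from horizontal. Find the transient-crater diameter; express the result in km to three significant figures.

D ≈ 102 km

In SI units: d = 11300 m, v = 11700 m/s.
(ρ_i/ρ_t)^0.339 = (1200/2900)^0.339 = 0.7415
d^0.83 = 11300^0.83 = 2312
v^0.51 = 11700^0.51 = 118.8
g^-0.25 = 8.87^-0.25 = 0.5795
(sin 65°)^0.33 = 0.9063^0.33 = 0.9681
D = 0.89 × 0.7415 × 2312 × 118.8 × 0.5795 × 0.9681 = 1.017 × 10^5 m
   = 101.7 km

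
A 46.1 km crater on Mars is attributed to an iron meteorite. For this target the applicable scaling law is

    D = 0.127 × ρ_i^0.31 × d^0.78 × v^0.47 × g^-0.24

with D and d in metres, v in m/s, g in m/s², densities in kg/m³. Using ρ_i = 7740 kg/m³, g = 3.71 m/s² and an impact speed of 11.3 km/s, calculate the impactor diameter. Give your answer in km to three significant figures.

Rearranging for d: d = [D / (0.127 · 7740^0.31 · 11300^0.47 · 3.71^-0.24)]^(1/0.78).
D = 46100 m.
7740^0.31 = 16.05
11300^0.47 = 80.34
3.71^-0.24 = 0.7300
Denominator = 0.127 × 16.05 × 80.34 × 0.7300 = 119.5
D / 119.5 = 46100 / 119.5 = 385.8
d = 385.8^(1/0.78) = 385.8^1.2821 = 2070 m

d ≈ 2.07 km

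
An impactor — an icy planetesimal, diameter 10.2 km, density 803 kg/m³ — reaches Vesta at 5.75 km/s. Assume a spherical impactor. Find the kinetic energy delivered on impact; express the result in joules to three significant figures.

E ≈ 7.38 × 10^21 J

d = 10200 m; v = 5750 m/s.
Mass m = (π/6) ρ d³ = (π/6) × 803 × (10200)³ = 4.462 × 10^14 kg
E = ½ m v² = 0.5 × 4.462 × 10^14 × (5750)² = 7.376 × 10^21 J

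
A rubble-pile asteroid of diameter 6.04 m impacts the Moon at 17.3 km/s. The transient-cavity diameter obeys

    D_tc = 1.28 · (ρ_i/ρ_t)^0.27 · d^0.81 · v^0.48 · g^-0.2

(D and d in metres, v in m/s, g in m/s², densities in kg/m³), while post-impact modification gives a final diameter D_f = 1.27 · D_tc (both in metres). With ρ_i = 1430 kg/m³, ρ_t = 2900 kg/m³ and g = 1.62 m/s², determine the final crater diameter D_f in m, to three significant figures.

D_f ≈ 566 m

v = 17300 m/s.
(ρ_i/ρ_t)^0.27 = (1430/2900)^0.27 = 0.8262
d^0.81 = 6.04^0.81 = 4.292
v^0.48 = 17300^0.48 = 108.2
g^-0.2 = 1.62^-0.2 = 0.9080
D_tc = 1.28 × 0.8262 × 4.292 × 108.2 × 0.9080 = 445.9 m
D_f = 1.27 × 445.9 = 566.3 m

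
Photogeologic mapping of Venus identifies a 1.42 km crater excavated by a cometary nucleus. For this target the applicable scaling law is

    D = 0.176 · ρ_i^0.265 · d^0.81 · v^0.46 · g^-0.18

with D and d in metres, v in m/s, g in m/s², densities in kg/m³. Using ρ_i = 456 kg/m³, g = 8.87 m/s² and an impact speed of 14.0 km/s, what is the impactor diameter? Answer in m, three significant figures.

d ≈ 64.5 m

Rearranging for d: d = [D / (0.176 · 456^0.265 · 14000^0.46 · 8.87^-0.18)]^(1/0.81).
D = 1420 m.
456^0.265 = 5.066
14000^0.46 = 80.76
8.87^-0.18 = 0.6751
Denominator = 0.176 × 5.066 × 80.76 × 0.6751 = 48.61
D / 48.61 = 1420 / 48.61 = 29.21
d = 29.21^(1/0.81) = 29.21^1.2346 = 64.47 m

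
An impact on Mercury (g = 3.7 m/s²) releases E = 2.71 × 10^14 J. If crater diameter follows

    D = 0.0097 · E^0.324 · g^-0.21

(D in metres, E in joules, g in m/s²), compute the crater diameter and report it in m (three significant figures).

E^0.324 = (2.71 × 10^14)^0.324 = 4.746 × 10^4
g^-0.21 = 3.7^-0.21 = 0.7598
D = 0.0097 × 4.746 × 10^4 × 0.7598 = 349.8 m

D ≈ 350 m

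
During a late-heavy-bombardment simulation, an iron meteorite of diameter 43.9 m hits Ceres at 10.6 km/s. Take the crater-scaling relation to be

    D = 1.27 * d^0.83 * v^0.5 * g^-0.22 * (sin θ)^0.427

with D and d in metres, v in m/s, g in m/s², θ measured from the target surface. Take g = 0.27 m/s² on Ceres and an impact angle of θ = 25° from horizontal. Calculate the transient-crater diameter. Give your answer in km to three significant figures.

In SI units: v = 10600 m/s.
d^0.83 = 43.9^0.83 = 23.08
v^0.5 = 10600^0.5 = 103.0
g^-0.22 = 0.27^-0.22 = 1.334
(sin 25°)^0.427 = 0.4226^0.427 = 0.6923
D = 1.27 × 23.08 × 103.0 × 1.334 × 0.6923 = 2788 m
   = 2.788 km

D ≈ 2.79 km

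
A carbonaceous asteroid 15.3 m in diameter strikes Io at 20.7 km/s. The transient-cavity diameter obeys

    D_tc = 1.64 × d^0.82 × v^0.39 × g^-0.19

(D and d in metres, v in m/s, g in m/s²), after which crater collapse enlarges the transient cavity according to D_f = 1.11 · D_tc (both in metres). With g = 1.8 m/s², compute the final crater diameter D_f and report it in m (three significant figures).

D_f ≈ 735 m

v = 20700 m/s.
d^0.82 = 15.3^0.82 = 9.364
v^0.39 = 20700^0.39 = 48.22
g^-0.19 = 1.8^-0.19 = 0.8943
D_tc = 1.64 × 9.364 × 48.22 × 0.8943 = 662.2 m
D_f = 1.11 × 662.2 = 735.0 m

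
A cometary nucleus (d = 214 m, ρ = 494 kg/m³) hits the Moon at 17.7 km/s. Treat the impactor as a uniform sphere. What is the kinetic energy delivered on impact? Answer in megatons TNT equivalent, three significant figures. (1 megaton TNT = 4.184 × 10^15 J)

v = 17700 m/s.
Mass m = (π/6) ρ d³ = (π/6) × 494 × (214)³ = 2.535 × 10^9 kg
E = ½ m v² = 0.5 × 2.535 × 10^9 × (17700)² = 3.971 × 10^17 J
   = 3.971 × 10^17 / 4.184×10^15 = 94.91 Mt

E ≈ 94.9 Mt TNT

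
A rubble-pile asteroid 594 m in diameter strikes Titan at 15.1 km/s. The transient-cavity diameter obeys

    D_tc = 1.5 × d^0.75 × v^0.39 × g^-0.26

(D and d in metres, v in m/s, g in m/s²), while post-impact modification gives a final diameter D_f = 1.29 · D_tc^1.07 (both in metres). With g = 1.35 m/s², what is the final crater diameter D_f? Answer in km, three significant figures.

D_f ≈ 17.1 km

v = 15100 m/s.
d^0.75 = 594^0.75 = 120.3
v^0.39 = 15100^0.39 = 42.64
g^-0.26 = 1.35^-0.26 = 0.9249
D_tc = 1.5 × 120.3 × 42.64 × 0.9249 = 7117 m
D_f = 1.29 × (7117)^1.07 = 17082 m
     = 17.08 km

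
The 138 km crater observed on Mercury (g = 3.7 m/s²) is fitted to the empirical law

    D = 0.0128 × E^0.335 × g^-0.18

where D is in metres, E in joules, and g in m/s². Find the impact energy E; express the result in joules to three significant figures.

Rearranging: E = [D / (0.0128 · g^-0.18)]^(1/0.335).
D = 138000 m.
g^-0.18 = 3.7^-0.18 = 0.7902
D / (0.0128 × 0.7902) = 138000 / (0.01011) = 1.365 × 10^7
E = (1.365 × 10^7)^2.9851 = 1.991 × 10^21 J

E ≈ 1.99 × 10^21 J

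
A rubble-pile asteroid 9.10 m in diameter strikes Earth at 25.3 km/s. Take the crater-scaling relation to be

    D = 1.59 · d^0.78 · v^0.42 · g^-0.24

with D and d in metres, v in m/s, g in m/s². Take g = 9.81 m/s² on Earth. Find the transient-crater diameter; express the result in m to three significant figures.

D ≈ 364 m

In SI units: v = 25300 m/s.
d^0.78 = 9.1^0.78 = 5.598
v^0.42 = 25300^0.42 = 70.68
g^-0.24 = 9.81^-0.24 = 0.5781
D = 1.59 × 5.598 × 70.68 × 0.5781 = 363.7 m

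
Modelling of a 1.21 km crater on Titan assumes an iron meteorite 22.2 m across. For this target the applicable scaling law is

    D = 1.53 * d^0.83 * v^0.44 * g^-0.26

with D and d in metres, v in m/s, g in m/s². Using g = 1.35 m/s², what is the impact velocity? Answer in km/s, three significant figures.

v ≈ 13.3 km/s

Rearranging for v: v = [D / (1.53 · 22.2^0.83 · 1.35^-0.26)]^(1/0.44).
D = 1210 m.
22.2^0.83 = 13.11
1.35^-0.26 = 0.9249
Denominator = 1.53 × 13.11 × 0.9249 = 18.55
D / 18.55 = 1210 / 18.55 = 65.23
v = 65.23^(1/0.44) = 65.23^2.2727 = 13295 m/s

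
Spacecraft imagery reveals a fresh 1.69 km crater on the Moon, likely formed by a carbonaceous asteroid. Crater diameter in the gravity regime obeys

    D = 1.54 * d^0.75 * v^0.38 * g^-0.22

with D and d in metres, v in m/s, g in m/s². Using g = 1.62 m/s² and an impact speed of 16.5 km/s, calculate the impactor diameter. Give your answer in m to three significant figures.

d ≈ 95.2 m

Rearranging for d: d = [D / (1.54 · 16500^0.38 · 1.62^-0.22)]^(1/0.75).
D = 1690 m.
16500^0.38 = 40.05
1.62^-0.22 = 0.8993
Denominator = 1.54 × 40.05 × 0.8993 = 55.47
D / 55.47 = 1690 / 55.47 = 30.47
d = 30.47^(1/0.75) = 30.47^1.3333 = 95.16 m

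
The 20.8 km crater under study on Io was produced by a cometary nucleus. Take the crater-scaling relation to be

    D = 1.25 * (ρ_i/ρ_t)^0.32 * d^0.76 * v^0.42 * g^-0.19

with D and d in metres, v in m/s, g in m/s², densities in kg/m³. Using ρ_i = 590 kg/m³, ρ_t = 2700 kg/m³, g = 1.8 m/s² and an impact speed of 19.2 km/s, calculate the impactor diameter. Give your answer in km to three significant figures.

Rearranging for d: d = [D / (1.25 · (590/2700)^0.32 · 19200^0.42 · 1.8^-0.19)]^(1/0.76).
D = 20800 m.
(590/2700)^0.32 = 0.6147
19200^0.42 = 62.95
1.8^-0.19 = 0.8943
Denominator = 1.25 × 0.6147 × 62.95 × 0.8943 = 43.26
D / 43.26 = 20800 / 43.26 = 480.8
d = 480.8^(1/0.76) = 480.8^1.3158 = 3380 m

d ≈ 3.38 km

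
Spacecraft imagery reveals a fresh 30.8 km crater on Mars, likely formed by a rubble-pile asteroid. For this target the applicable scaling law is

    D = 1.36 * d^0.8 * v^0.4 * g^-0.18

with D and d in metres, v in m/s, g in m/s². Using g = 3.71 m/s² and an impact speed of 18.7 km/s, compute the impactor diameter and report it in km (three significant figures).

d ≈ 2.73 km

Rearranging for d: d = [D / (1.36 · 18700^0.4 · 3.71^-0.18)]^(1/0.8).
D = 30800 m.
18700^0.4 = 51.14
3.71^-0.18 = 0.7898
Denominator = 1.36 × 51.14 × 0.7898 = 54.93
D / 54.93 = 30800 / 54.93 = 560.7
d = 560.7^(1/0.8) = 560.7^1.25 = 2728 m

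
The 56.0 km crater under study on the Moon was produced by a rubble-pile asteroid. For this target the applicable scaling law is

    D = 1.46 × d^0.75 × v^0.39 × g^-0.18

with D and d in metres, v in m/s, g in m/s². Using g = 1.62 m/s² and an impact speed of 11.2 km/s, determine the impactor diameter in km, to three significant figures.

Rearranging for d: d = [D / (1.46 · 11200^0.39 · 1.62^-0.18)]^(1/0.75).
D = 56000 m.
11200^0.39 = 37.95
1.62^-0.18 = 0.9168
Denominator = 1.46 × 37.95 × 0.9168 = 50.80
D / 50.80 = 56000 / 50.80 = 1102
d = 1102^(1/0.75) = 1102^1.3333 = 11380 m

d ≈ 11.4 km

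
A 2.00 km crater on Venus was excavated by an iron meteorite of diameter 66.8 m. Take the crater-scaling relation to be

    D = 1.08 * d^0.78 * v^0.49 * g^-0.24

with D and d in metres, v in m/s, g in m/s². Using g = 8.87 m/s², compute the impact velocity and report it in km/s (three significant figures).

Rearranging for v: v = [D / (1.08 · 66.8^0.78 · 8.87^-0.24)]^(1/0.49).
D = 2000 m.
66.8^0.78 = 26.50
8.87^-0.24 = 0.5922
Denominator = 1.08 × 26.50 × 0.5922 = 16.95
D / 16.95 = 2000 / 16.95 = 118.0
v = 118.0^(1/0.49) = 118.0^2.0408 = 16916 m/s

v ≈ 16.9 km/s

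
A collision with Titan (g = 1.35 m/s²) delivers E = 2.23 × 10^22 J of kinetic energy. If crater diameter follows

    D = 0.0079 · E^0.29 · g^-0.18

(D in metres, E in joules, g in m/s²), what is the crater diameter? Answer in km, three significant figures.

D ≈ 22.7 km

E^0.29 = (2.23 × 10^22)^0.29 = 3.027 × 10^6
g^-0.18 = 1.35^-0.18 = 0.9474
D = 0.0079 × 3.027 × 10^6 × 0.9474 = 22655 m
   = 22.66 km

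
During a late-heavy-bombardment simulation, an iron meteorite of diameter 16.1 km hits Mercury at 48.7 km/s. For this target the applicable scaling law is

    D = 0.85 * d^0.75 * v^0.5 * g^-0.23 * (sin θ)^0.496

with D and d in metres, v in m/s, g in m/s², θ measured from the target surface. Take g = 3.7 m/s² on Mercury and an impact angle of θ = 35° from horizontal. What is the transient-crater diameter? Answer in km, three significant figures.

In SI units: d = 16100 m, v = 48700 m/s.
d^0.75 = 16100^0.75 = 1429
v^0.5 = 48700^0.5 = 220.7
g^-0.23 = 3.7^-0.23 = 0.7401
(sin 35°)^0.496 = 0.5736^0.496 = 0.7590
D = 0.85 × 1429 × 220.7 × 0.7401 × 0.7590 = 1.506 × 10^5 m
   = 150.6 km

D ≈ 151 km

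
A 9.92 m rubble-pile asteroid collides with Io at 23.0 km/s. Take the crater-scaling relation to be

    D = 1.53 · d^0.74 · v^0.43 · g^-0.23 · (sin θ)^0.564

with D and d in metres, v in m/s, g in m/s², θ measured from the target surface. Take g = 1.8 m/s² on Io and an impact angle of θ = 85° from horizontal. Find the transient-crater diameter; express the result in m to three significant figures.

In SI units: v = 23000 m/s.
d^0.74 = 9.92^0.74 = 5.463
v^0.43 = 23000^0.43 = 75.08
g^-0.23 = 1.8^-0.23 = 0.8735
(sin 85°)^0.564 = 0.9962^0.564 = 0.9979
D = 1.53 × 5.463 × 75.08 × 0.8735 × 0.9979 = 547.0 m

D ≈ 547 m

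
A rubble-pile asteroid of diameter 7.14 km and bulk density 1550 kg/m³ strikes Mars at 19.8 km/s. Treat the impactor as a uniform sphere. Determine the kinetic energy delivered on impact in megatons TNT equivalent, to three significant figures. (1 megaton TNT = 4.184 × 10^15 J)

E ≈ 1.38 × 10^7 Mt TNT

d = 7140 m; v = 19800 m/s.
Mass m = (π/6) ρ d³ = (π/6) × 1550 × (7140)³ = 2.954 × 10^14 kg
E = ½ m v² = 0.5 × 2.954 × 10^14 × (19800)² = 5.790 × 10^22 J
   = 5.790 × 10^22 / 4.184×10^15 = 1.384 × 10^7 Mt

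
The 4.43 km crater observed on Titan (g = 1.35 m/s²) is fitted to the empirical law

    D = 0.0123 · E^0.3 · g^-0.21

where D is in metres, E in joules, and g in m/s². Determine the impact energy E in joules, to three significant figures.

E ≈ 4.10 × 10^18 J

Rearranging: E = [D / (0.0123 · g^-0.21)]^(1/0.3).
D = 4430 m.
g^-0.21 = 1.35^-0.21 = 0.9389
D / (0.0123 × 0.9389) = 4430 / (0.01155) = 3.835 × 10^5
E = (3.835 × 10^5)^3.3333 = 4.096 × 10^18 J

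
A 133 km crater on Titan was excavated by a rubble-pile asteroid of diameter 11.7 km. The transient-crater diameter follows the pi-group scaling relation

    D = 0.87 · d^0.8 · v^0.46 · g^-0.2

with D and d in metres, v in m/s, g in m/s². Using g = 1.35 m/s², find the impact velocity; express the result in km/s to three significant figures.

Rearranging for v: v = [D / (0.87 · 11700^0.8 · 1.35^-0.2)]^(1/0.46).
D = 133000 m.
11700^0.8 = 1797
1.35^-0.2 = 0.9417
Denominator = 0.87 × 1797 × 0.9417 = 1472
D / 1472 = 133000 / 1472 = 90.35
v = 90.35^(1/0.46) = 90.35^2.1739 = 17865 m/s

v ≈ 17.9 km/s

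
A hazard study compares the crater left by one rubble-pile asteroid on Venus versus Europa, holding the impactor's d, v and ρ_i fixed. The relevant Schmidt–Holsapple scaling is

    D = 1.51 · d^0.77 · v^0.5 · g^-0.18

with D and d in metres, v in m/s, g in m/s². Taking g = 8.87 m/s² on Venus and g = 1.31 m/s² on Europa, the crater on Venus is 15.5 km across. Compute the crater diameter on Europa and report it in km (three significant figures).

D ≈ 21.9 km

All impactor-dependent factors cancel in the ratio, leaving D_Europa/D_Venus = (g_Europa/g_Venus)^-0.18.
(1.31/8.87)^-0.18 = 0.1477^-0.18 = 1.411
D_Europa = 1.411 × 15.5 km = 21.9 km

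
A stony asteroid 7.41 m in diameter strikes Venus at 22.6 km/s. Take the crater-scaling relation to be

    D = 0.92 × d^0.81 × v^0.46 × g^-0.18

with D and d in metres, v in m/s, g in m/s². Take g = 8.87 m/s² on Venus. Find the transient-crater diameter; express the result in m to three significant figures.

In SI units: v = 22600 m/s.
d^0.81 = 7.41^0.81 = 5.065
v^0.46 = 22600^0.46 = 100.7
g^-0.18 = 8.87^-0.18 = 0.6751
D = 0.92 × 5.065 × 100.7 × 0.6751 = 316.8 m

D ≈ 317 m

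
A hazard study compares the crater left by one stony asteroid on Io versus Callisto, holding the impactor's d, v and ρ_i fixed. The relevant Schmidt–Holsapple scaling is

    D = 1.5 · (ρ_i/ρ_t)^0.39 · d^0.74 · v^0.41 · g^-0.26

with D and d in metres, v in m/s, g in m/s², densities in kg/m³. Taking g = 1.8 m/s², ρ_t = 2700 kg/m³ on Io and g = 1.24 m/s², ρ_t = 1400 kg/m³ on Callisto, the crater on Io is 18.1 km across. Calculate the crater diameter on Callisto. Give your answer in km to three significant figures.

The impactor-only factors (d, v, ρ_i) cancel in the ratio, leaving D_Callisto/D_Io = (g_Callisto/g_Io)^-0.26 · (ρ_t,Io/ρ_t,Callisto)^0.39.
(1.24/1.8)^-0.26 = 0.6889^-0.26 = 1.102
(2700/1400)^0.39 = 1.929^0.39 = 1.292
Ratio = 1.102 × 1.292 = 1.424
D_Callisto = 1.424 × 18.1 km = 25.8 km

D ≈ 25.8 km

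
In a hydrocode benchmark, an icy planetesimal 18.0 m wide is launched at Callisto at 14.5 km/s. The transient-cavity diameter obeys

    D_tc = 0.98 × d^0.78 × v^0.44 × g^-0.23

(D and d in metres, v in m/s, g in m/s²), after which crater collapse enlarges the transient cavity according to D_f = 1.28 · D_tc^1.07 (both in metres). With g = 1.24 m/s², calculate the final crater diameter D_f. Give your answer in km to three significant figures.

v = 14500 m/s.
d^0.78 = 18^0.78 = 9.530
v^0.44 = 14500^0.44 = 67.76
g^-0.23 = 1.24^-0.23 = 0.9517
D_tc = 0.98 × 9.530 × 67.76 × 0.9517 = 602.3 m
D_f = 1.28 × (602.3)^1.07 = 1207 m
     = 1.207 km

D_f ≈ 1.21 km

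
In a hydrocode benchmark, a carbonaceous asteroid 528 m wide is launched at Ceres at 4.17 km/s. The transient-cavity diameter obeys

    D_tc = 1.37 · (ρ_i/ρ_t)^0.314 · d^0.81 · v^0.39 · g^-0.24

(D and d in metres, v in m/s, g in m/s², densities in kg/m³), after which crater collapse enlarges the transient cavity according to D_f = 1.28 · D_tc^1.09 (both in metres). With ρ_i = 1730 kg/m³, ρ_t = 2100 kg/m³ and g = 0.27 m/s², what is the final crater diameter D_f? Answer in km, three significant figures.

D_f ≈ 20.8 km

v = 4170 m/s.
(ρ_i/ρ_t)^0.314 = (1730/2100)^0.314 = 0.9410
d^0.81 = 528^0.81 = 160.4
v^0.39 = 4170^0.39 = 25.81
g^-0.24 = 0.27^-0.24 = 1.369
D_tc = 1.37 × 0.9410 × 160.4 × 25.81 × 1.369 = 7306 m
D_f = 1.28 × (7306)^1.09 = 20827 m
     = 20.83 km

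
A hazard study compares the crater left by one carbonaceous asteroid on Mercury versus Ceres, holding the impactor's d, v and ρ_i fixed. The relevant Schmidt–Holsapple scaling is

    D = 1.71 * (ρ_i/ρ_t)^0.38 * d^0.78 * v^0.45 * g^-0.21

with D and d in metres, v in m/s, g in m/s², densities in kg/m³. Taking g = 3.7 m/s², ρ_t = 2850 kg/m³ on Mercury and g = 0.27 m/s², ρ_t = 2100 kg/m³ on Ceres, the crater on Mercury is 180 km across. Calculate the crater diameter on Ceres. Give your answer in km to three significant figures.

The impactor-only factors (d, v, ρ_i) cancel in the ratio, leaving D_Ceres/D_Mercury = (g_Ceres/g_Mercury)^-0.21 · (ρ_t,Mercury/ρ_t,Ceres)^0.38.
(0.27/3.7)^-0.21 = 0.07297^-0.21 = 1.733
(2850/2100)^0.38 = 1.357^0.38 = 1.123
Ratio = 1.733 × 1.123 = 1.946
D_Ceres = 1.946 × 180 km = 350 km

D ≈ 350 km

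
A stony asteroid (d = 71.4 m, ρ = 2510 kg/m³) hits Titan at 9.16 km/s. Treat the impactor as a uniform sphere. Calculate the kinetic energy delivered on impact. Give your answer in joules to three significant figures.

v = 9160 m/s.
Mass m = (π/6) ρ d³ = (π/6) × 2510 × (71.4)³ = 4.784 × 10^8 kg
E = ½ m v² = 0.5 × 4.784 × 10^8 × (9160)² = 2.007 × 10^16 J

E ≈ 2.01 × 10^16 J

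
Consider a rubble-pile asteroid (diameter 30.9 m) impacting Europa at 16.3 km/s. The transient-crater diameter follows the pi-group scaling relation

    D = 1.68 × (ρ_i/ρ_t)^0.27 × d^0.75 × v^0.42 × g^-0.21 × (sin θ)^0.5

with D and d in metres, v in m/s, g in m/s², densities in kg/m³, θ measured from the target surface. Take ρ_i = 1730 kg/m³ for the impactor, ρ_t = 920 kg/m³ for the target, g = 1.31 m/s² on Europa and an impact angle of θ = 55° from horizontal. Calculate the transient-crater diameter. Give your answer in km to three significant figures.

In SI units: v = 16300 m/s.
(ρ_i/ρ_t)^0.27 = (1730/920)^0.27 = 1.186
d^0.75 = 30.9^0.75 = 13.11
v^0.42 = 16300^0.42 = 58.77
g^-0.21 = 1.31^-0.21 = 0.9449
(sin 55°)^0.5 = 0.8192^0.5 = 0.9051
D = 1.68 × 1.186 × 13.11 × 58.77 × 0.9449 × 0.9051 = 1313 m
   = 1.313 km

D ≈ 1.31 km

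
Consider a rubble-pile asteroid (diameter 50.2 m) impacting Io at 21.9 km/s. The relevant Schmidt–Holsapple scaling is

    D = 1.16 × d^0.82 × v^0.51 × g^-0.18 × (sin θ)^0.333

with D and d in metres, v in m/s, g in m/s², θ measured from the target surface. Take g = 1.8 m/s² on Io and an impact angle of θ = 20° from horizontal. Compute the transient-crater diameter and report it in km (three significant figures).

D ≈ 2.96 km

In SI units: v = 21900 m/s.
d^0.82 = 50.2^0.82 = 24.81
v^0.51 = 21900^0.51 = 163.5
g^-0.18 = 1.8^-0.18 = 0.8996
(sin 20°)^0.333 = 0.3420^0.333 = 0.6996
D = 1.16 × 24.81 × 163.5 × 0.8996 × 0.6996 = 2961 m
   = 2.961 km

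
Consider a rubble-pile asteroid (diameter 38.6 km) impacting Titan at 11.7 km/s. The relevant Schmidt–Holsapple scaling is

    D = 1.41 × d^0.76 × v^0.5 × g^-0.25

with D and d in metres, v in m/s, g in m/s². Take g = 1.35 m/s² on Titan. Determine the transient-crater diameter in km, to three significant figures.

In SI units: d = 38600 m, v = 11700 m/s.
d^0.76 = 38600^0.76 = 3061
v^0.5 = 11700^0.5 = 108.2
g^-0.25 = 1.35^-0.25 = 0.9277
D = 1.41 × 3061 × 108.2 × 0.9277 = 4.332 × 10^5 m
   = 433.2 km

D ≈ 433 km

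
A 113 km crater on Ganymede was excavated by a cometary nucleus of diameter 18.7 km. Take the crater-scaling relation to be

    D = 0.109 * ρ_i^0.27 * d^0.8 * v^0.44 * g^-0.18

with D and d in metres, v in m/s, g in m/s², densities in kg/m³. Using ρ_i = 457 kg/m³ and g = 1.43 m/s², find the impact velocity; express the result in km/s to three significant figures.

Rearranging for v: v = [D / (0.109 · 457^0.27 · 18700^0.8 · 1.43^-0.18)]^(1/0.44).
D = 113000 m.
457^0.27 = 5.226
18700^0.8 = 2615
1.43^-0.18 = 0.9376
Denominator = 0.109 × 5.226 × 2615 × 0.9376 = 1397
D / 1397 = 113000 / 1397 = 80.89
v = 80.89^(1/0.44) = 80.89^2.2727 = 21681 m/s

v ≈ 21.7 km/s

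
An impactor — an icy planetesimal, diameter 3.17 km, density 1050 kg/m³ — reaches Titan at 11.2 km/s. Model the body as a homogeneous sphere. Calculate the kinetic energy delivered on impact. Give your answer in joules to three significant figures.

d = 3170 m; v = 11200 m/s.
Mass m = (π/6) ρ d³ = (π/6) × 1050 × (3170)³ = 1.751 × 10^13 kg
E = ½ m v² = 0.5 × 1.751 × 10^13 × (11200)² = 1.098 × 10^21 J

E ≈ 1.10 × 10^21 J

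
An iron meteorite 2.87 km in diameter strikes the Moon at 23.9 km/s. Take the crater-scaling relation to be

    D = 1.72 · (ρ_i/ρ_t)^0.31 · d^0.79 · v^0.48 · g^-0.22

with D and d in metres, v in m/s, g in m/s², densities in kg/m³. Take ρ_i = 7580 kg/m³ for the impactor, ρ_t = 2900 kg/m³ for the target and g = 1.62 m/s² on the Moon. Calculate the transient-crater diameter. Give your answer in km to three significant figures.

D ≈ 142 km

In SI units: d = 2870 m, v = 23900 m/s.
(ρ_i/ρ_t)^0.31 = (7580/2900)^0.31 = 1.347
d^0.79 = 2870^0.79 = 539.2
v^0.48 = 23900^0.48 = 126.4
g^-0.22 = 1.62^-0.22 = 0.8993
D = 1.72 × 1.347 × 539.2 × 126.4 × 0.8993 = 1.420 × 10^5 m
   = 142.0 km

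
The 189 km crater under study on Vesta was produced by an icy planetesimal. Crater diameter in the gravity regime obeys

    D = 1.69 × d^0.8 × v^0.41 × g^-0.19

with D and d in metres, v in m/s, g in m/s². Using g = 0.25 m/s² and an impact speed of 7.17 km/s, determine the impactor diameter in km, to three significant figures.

d ≈ 15.6 km

Rearranging for d: d = [D / (1.69 · 7170^0.41 · 0.25^-0.19)]^(1/0.8).
D = 189000 m.
7170^0.41 = 38.09
0.25^-0.19 = 1.301
Denominator = 1.69 × 38.09 × 1.301 = 83.75
D / 83.75 = 189000 / 83.75 = 2257
d = 2257^(1/0.8) = 2257^1.25 = 15557 m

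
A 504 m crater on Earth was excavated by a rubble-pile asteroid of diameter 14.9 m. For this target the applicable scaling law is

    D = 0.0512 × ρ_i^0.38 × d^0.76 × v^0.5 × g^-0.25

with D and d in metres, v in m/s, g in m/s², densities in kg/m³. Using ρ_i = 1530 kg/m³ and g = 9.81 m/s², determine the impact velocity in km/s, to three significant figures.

Rearranging for v: v = [D / (0.0512 · 1530^0.38 · 14.9^0.76 · 9.81^-0.25)]^(1/0.5).
1530^0.38 = 16.22
14.9^0.76 = 7.792
9.81^-0.25 = 0.5650
Denominator = 0.0512 × 16.22 × 7.792 × 0.5650 = 3.656
D / 3.656 = 504 / 3.656 = 137.9
v = 137.9^(1/0.5) = 137.9^2 = 19016 m/s

v ≈ 19.0 km/s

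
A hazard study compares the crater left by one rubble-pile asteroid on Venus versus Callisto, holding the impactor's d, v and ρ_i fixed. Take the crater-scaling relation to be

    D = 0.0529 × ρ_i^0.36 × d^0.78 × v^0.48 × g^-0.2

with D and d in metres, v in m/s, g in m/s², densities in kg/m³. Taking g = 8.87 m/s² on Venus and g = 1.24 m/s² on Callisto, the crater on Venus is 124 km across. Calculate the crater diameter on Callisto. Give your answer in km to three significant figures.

All impactor-dependent factors cancel in the ratio, leaving D_Callisto/D_Venus = (g_Callisto/g_Venus)^-0.2.
(1.24/8.87)^-0.2 = 0.1398^-0.2 = 1.482
D_Callisto = 1.482 × 124 km = 184 km

D ≈ 184 km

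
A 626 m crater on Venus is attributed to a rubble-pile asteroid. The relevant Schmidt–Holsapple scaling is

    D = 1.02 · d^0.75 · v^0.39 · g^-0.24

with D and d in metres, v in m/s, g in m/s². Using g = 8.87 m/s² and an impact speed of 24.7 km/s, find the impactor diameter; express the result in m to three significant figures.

d ≈ 54.5 m

Rearranging for d: d = [D / (1.02 · 24700^0.39 · 8.87^-0.24)]^(1/0.75).
24700^0.39 = 51.66
8.87^-0.24 = 0.5922
Denominator = 1.02 × 51.66 × 0.5922 = 31.20
D / 31.20 = 626 / 31.20 = 20.06
d = 20.06^(1/0.75) = 20.06^1.3333 = 54.50 m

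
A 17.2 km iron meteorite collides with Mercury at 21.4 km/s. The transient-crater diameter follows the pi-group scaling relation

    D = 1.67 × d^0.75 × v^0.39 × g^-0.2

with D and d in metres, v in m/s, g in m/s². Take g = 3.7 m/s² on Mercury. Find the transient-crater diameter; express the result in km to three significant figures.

D ≈ 94.3 km

In SI units: d = 17200 m, v = 21400 m/s.
d^0.75 = 17200^0.75 = 1502
v^0.39 = 21400^0.39 = 48.85
g^-0.2 = 3.7^-0.2 = 0.7698
D = 1.67 × 1502 × 48.85 × 0.7698 = 94325 m
   = 94.33 km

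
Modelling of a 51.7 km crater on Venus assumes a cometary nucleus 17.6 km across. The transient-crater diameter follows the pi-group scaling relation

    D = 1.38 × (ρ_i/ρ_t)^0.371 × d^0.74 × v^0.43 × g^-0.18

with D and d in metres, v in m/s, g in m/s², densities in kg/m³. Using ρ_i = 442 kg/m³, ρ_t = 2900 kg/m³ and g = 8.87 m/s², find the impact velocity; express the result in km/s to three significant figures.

v ≈ 27.0 km/s

Rearranging for v: v = [D / (1.38 · (442/2900)^0.371 · 17600^0.74 · 8.87^-0.18)]^(1/0.43).
D = 51700 m.
(442/2900)^0.371 = 0.4976
17600^0.74 = 1386
8.87^-0.18 = 0.6751
Denominator = 1.38 × 0.4976 × 1386 × 0.6751 = 642.5
D / 642.5 = 51700 / 642.5 = 80.47
v = 80.47^(1/0.43) = 80.47^2.3256 = 27024 m/s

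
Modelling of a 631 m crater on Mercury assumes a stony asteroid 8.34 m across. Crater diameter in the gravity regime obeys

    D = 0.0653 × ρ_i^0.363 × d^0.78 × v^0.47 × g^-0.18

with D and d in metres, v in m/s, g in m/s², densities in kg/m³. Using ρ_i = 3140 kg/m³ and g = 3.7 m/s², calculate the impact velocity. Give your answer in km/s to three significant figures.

v ≈ 29.3 km/s

Rearranging for v: v = [D / (0.0653 · 3140^0.363 · 8.34^0.78 · 3.7^-0.18)]^(1/0.47).
3140^0.363 = 18.59
8.34^0.78 = 5.230
3.7^-0.18 = 0.7902
Denominator = 0.0653 × 18.59 × 5.230 × 0.7902 = 5.017
D / 5.017 = 631 / 5.017 = 125.8
v = 125.8^(1/0.47) = 125.8^2.1277 = 29342 m/s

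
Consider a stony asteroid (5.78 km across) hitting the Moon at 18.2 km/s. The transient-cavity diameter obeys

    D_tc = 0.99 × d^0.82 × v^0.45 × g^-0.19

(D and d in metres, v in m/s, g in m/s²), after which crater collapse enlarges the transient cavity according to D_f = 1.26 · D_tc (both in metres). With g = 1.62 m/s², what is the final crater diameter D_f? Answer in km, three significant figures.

In SI: d = 5780 m, v = 18200 m/s.
d^0.82 = 5780^0.82 = 1216
v^0.45 = 18200^0.45 = 82.61
g^-0.19 = 1.62^-0.19 = 0.9124
D_tc = 0.99 × 1216 × 82.61 × 0.9124 = 90740 m
D_f = 1.26 × 90740 = 1.143 × 10^5 m
     = 114.3 km

D_f ≈ 114 km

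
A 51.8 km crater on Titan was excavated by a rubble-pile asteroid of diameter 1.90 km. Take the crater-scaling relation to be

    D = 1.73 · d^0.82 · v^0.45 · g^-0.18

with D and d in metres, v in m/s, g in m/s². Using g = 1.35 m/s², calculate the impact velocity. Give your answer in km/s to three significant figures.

v ≈ 10.6 km/s

Rearranging for v: v = [D / (1.73 · 1900^0.82 · 1.35^-0.18)]^(1/0.45).
D = 51800 m.
1900^0.82 = 488.2
1.35^-0.18 = 0.9474
Denominator = 1.73 × 488.2 × 0.9474 = 800.2
D / 800.2 = 51800 / 800.2 = 64.73
v = 64.73^(1/0.45) = 64.73^2.2222 = 10584 m/s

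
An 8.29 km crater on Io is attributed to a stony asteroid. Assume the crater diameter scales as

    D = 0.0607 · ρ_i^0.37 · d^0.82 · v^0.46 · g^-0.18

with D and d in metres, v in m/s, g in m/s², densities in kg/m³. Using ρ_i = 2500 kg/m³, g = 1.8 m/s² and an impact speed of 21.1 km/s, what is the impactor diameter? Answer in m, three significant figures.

d ≈ 229 m

Rearranging for d: d = [D / (0.0607 · 2500^0.37 · 21100^0.46 · 1.8^-0.18)]^(1/0.82).
D = 8290 m.
2500^0.37 = 18.08
21100^0.46 = 97.54
1.8^-0.18 = 0.8996
Denominator = 0.0607 × 18.08 × 97.54 × 0.8996 = 96.30
D / 96.30 = 8290 / 96.30 = 86.09
d = 86.09^(1/0.82) = 86.09^1.2195 = 228.9 m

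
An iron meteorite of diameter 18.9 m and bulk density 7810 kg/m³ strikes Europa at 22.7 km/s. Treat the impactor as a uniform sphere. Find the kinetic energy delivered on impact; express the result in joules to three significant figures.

v = 22700 m/s.
Mass m = (π/6) ρ d³ = (π/6) × 7810 × (18.9)³ = 2.761 × 10^7 kg
E = ½ m v² = 0.5 × 2.761 × 10^7 × (22700)² = 7.114 × 10^15 J

E ≈ 7.11 × 10^15 J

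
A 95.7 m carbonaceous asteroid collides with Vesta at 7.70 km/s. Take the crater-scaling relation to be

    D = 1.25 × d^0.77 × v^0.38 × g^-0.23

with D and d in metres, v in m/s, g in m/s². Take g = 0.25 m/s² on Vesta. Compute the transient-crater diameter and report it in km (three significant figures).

D ≈ 1.73 km

In SI units: v = 7700 m/s.
d^0.77 = 95.7^0.77 = 33.52
v^0.38 = 7700^0.38 = 29.98
g^-0.23 = 0.25^-0.23 = 1.376
D = 1.25 × 33.52 × 29.98 × 1.376 = 1728 m
   = 1.728 km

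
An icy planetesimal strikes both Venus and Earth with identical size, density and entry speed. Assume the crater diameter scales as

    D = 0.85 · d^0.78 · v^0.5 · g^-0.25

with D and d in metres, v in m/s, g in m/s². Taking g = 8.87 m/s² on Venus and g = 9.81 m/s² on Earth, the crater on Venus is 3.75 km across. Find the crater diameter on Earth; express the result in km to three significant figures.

All impactor-dependent factors cancel in the ratio, leaving D_Earth/D_Venus = (g_Earth/g_Venus)^-0.25.
(9.81/8.87)^-0.25 = 1.106^-0.25 = 0.9751
D_Earth = 0.9751 × 3.75 km = 3.66 km

D ≈ 3.66 km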